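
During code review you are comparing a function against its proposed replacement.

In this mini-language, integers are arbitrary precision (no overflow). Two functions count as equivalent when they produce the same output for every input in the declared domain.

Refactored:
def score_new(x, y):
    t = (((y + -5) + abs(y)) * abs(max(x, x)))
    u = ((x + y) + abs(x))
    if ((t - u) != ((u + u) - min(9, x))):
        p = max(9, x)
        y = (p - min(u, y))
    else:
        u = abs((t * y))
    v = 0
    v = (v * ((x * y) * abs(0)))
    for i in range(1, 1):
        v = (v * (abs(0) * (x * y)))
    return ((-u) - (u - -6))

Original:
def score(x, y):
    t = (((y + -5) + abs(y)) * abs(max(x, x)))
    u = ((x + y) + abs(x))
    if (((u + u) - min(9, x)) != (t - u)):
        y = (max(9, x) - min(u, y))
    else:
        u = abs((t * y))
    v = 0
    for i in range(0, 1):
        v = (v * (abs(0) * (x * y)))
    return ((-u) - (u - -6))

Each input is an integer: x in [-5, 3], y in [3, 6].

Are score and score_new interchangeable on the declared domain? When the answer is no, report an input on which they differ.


Changes here: statement counts differ; constant usage differs; min/max/abs usage differs; arithmetic usage differs; loop structure differs; local variable names differ; the full 36-point sweep finds no disagreement.
verdict: equivalent


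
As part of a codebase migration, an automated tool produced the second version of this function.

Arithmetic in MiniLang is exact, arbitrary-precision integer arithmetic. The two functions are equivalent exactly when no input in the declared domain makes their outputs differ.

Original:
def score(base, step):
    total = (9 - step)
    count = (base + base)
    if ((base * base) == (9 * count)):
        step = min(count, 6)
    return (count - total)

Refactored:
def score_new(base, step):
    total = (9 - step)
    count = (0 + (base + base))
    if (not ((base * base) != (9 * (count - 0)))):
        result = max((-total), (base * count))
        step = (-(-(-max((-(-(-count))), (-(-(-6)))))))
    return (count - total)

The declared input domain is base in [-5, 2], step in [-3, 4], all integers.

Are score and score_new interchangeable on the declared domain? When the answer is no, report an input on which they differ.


Differences: constant usage differs, and comparison usage differs, and local variable names differ, and arithmetic usage differs, and statement counts differ, and min/max/abs usage differs, and boolean connective usage differs — yet all 64 inputs agree.
verdict: equivalent


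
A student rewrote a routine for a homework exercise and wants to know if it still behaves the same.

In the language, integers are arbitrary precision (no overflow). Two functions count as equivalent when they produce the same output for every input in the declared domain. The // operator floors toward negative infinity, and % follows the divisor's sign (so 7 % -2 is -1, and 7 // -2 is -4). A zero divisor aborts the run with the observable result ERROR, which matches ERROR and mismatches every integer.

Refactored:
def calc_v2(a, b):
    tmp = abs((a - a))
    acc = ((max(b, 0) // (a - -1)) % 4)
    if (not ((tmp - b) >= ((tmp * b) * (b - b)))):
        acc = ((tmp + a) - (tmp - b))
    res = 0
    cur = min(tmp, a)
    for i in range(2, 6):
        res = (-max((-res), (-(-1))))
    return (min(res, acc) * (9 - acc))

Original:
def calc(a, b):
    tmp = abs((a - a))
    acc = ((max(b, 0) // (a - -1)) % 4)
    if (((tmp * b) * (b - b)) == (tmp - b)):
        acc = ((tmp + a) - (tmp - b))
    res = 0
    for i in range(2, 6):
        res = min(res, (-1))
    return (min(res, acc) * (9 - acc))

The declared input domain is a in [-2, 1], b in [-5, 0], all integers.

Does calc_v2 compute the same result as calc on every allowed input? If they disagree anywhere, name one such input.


These are not equivalent — on a=-2, b=0 the outputs split (-22 vs -9).
calc: tmp becomes 0; next acc becomes 0; next (((tmp * b) * (b - b)) == (tmp - b)) evaluates to true; next acc becomes -2; next res becomes 0; next at i=2:; next res becomes -1; next at i=3:; next res becomes -1; next at i=4:; next res becomes -1; next at i=5:; next res becomes -1; next final value -22
calc_v2: tmp becomes 0; next acc becomes 0; next (not ((tmp - b) >= ((tmp * b) * (b - b)))) evaluates to false; next res becomes 0; next cur becomes -2; next at i=2:; next res becomes -1; next at i=3:; next res becomes -1; next at i=4:; next res becomes -1; next at i=5:; next res becomes -1; next final value -9
verdict: not equivalent; witness: a=-2, b=0


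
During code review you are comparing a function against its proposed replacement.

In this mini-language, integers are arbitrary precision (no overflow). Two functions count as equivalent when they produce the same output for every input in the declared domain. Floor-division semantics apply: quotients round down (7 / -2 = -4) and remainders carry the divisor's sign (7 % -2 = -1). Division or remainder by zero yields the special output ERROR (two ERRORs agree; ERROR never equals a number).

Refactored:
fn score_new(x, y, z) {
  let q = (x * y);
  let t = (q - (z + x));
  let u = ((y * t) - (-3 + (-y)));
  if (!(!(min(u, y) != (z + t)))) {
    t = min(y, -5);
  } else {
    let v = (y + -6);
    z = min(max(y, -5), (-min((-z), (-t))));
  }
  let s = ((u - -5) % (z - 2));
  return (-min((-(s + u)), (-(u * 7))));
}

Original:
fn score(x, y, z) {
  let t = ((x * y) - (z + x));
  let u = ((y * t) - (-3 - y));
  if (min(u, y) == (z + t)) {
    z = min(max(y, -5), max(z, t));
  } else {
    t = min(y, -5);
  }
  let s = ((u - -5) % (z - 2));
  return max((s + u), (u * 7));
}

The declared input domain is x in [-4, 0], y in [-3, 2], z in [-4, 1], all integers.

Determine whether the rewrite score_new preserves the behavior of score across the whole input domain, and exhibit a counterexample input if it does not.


Changes here: min/max/abs usage differs; also boolean connective usage differs; also local variable names differ; also statement counts differ; also comparison usage differs; also constant usage differs; also arithmetic usage differs; the full 180-point sweep finds no disagreement.
verdict: equivalent


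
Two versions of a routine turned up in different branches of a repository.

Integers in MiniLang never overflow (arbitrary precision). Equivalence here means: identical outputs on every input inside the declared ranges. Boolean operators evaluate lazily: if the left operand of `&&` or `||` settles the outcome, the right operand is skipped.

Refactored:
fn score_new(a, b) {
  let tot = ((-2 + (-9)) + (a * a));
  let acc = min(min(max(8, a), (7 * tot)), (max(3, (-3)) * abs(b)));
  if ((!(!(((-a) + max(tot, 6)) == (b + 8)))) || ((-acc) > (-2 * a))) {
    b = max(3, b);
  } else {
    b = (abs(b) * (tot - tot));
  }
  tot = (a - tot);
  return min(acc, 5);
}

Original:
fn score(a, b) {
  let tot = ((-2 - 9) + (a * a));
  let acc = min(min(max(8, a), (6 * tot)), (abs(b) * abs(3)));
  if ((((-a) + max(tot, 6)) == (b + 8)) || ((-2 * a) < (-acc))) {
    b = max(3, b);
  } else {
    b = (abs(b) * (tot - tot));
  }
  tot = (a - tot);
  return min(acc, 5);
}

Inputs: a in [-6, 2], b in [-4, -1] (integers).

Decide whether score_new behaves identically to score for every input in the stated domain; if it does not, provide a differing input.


There is a counterexample at a=-3, b=-4: -12 on one side, -14 on the other.
score: tot = -2; acc = -12; ((((-a) + max(tot, 6)) == (b + 8)) || ((-2 * a) < (-acc))) -> true; b = 3; tot = -1; return -12
score_new: tot = -2; acc = -14; ((!(!(((-a) + max(tot, 6)) == (b + 8)))) || ((-acc) > (-2 * a))) -> true; b = 3; tot = -1; return -14
verdict: not equivalent; witness: a=-3, b=-4


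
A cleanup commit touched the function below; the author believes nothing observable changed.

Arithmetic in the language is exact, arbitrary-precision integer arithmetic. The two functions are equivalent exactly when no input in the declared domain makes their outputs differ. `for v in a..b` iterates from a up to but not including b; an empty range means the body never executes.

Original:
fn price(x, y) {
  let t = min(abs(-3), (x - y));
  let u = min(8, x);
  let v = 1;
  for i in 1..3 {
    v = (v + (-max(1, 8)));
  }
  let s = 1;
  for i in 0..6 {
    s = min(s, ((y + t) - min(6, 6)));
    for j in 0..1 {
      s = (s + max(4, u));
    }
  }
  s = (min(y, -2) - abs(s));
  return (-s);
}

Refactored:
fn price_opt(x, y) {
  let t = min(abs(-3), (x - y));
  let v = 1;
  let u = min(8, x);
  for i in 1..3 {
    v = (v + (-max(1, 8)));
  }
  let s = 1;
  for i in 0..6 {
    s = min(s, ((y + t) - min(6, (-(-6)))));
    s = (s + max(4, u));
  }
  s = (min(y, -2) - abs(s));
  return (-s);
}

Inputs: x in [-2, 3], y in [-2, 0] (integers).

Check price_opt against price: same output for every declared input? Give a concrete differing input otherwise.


Differences: local variable names differ, plus loop structure differs, plus statement counts differ — yet all 18 inputs agree.
verdict: equivalent


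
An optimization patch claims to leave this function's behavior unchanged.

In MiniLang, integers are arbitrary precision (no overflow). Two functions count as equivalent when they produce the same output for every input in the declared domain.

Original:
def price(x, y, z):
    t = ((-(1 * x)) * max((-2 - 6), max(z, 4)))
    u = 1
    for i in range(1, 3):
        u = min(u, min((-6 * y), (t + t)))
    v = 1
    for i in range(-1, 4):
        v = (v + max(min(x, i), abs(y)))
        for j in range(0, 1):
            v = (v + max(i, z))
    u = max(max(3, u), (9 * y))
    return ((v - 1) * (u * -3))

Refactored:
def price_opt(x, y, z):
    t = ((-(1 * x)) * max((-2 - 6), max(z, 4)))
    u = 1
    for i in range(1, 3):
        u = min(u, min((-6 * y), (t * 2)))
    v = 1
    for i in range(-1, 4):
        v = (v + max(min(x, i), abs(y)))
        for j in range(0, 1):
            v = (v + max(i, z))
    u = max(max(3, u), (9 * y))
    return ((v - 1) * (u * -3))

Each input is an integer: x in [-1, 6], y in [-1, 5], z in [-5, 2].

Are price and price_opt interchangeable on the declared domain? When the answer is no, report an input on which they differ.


This is a faithful refactor — arithmetic usage differs; and constant usage differs, but the computed results match everywhere.
Spot check at x=-1, y=3, z=0 — price: t := 4 | u := 1 | iter i=1: | u := -18 | iter i=2: | u := -18 | v := 1 | iter i=-1: | v := 4 | iter j=0: | v := 4 | iter i=0: | v := 7 | iter j=0: | v := 7 | iter i=1: | v := 10 | iter j=0: | v := 11 | iter i=2: | v := 14 | iter j=0: | v := 16 | iter i=3: | v := 19 | iter j=0: | v := 22 | u := 27 | result -1701. price_opt: t := 4 | u := 1 | iter i=1: | u := -18 | iter i=2: | u := -18 | v := 1 | iter i=-1: | v := 4 | iter j=0: | v := 4 | iter i=0: | v := 7 | iter j=0: | v := 7 | iter i=1: | v := 10 | iter j=0: | v := 11 | iter i=2: | v := 14 | iter j=0: | v := 16 | iter i=3: | v := 19 | iter j=0: | v := 22 | u := 27 | result -1701. Both give -1701.
An exhaustive pass over the 448 declared inputs shows identical outputs.
verdict: equivalent


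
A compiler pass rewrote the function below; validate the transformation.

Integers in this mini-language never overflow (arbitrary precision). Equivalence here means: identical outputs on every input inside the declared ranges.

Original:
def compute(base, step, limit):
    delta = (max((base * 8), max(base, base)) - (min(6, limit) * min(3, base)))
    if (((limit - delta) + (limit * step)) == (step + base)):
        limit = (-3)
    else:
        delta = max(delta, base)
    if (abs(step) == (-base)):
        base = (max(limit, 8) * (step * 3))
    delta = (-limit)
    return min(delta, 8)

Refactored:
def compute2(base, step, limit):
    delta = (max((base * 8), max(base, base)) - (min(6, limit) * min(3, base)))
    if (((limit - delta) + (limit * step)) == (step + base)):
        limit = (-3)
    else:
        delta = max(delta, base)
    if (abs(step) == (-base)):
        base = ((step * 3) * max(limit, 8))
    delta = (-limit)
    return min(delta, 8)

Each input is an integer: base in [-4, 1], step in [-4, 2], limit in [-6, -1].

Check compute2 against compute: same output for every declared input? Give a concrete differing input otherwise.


Side by side, the visible changes include: same computation, different form.
One worked example (base=1, step=-4, limit=-5) — compute: delta becomes 13; next (((limit - delta) + (limit * step)) == (step + base)) evaluates to false; next delta becomes 13; next (abs(step) == (-base)) evaluates to false; next delta becomes 5; next final value 5; compute2: delta becomes 13; next (((limit - delta) + (limit * step)) == (step + base)) evaluates to false; next delta becomes 13; next (abs(step) == (-base)) evaluates to false; next delta becomes 5; next final value 5; agreement on 5.
Across all 252 domain points the two functions coincide.
verdict: equivalent


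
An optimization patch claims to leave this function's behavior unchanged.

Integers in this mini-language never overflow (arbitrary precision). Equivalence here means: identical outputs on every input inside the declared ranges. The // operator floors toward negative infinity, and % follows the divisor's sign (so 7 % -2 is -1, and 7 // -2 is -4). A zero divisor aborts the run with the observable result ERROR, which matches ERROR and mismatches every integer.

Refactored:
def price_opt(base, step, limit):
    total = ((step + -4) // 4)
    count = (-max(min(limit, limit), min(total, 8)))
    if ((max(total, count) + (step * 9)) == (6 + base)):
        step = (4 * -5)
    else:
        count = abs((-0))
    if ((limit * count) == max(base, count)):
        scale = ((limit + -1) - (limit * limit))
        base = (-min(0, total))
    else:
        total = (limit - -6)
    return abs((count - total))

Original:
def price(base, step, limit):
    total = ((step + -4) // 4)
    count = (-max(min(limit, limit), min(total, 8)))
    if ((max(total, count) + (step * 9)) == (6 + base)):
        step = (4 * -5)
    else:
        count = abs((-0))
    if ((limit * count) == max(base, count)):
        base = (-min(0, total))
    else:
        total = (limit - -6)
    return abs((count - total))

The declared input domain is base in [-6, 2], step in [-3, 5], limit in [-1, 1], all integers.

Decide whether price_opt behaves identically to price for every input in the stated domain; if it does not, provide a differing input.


Behavior is preserved: although arithmetic usage differs, local variable names differ, statement counts differ, constant usage differs, the outputs never diverge.
Tracing base=-6, step=-1, limit=-1: price: total = -2; count = 1; ((max(total, count) + (step * 9)) == (6 + base)) -> false; count = 0; ((limit * count) == max(base, count)) -> true; base = 2; return 2 | price_opt: total = -2; count = 1; ((max(total, count) + (step * 9)) == (6 + base)) -> false; count = 0; ((limit * count) == max(base, count)) -> true; scale = -3; base = 2; return 2 — matching result 2.
Checked all 243 inputs in the declared domain: the outputs agree on every one.
verdict: equivalent


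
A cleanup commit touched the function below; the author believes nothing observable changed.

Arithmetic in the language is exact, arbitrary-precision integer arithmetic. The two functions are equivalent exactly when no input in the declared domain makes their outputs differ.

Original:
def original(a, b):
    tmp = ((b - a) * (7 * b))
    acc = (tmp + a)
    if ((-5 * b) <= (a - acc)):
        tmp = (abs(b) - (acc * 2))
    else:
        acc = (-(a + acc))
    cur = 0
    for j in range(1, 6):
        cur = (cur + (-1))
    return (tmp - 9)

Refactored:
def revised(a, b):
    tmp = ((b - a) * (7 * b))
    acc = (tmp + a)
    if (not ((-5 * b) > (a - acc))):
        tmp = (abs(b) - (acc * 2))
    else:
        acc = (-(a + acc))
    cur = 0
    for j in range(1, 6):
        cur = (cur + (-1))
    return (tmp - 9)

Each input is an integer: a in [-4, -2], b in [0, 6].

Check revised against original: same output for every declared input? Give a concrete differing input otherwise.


The two are interchangeable: comparison usage differs; and boolean connective usage differs, and every declared input agrees.
One worked example (a=-2, b=1) — original: tmp becomes 21; next acc becomes 19; next ((-5 * b) <= (a - acc)) evaluates to false; next acc becomes -17; next cur becomes 0; next at j=1:; next cur becomes -1; next at j=2:; next cur becomes -2; next at j=3:; next cur becomes -3; next at j=4:; next cur becomes -4; next at j=5:; next cur becomes -5; next final value 12; revised: tmp becomes 21; next acc becomes 19; next (not ((-5 * b) > (a - acc))) evaluates to false; next acc becomes -17; next cur becomes 0; next at j=1:; next cur becomes -1; next at j=2:; next cur becomes -2; next at j=3:; next cur becomes -3; next at j=4:; next cur becomes -4; next at j=5:; next cur becomes -5; next final value 12; agreement on 12.
Across all 21 domain points the two functions coincide.
verdict: equivalent


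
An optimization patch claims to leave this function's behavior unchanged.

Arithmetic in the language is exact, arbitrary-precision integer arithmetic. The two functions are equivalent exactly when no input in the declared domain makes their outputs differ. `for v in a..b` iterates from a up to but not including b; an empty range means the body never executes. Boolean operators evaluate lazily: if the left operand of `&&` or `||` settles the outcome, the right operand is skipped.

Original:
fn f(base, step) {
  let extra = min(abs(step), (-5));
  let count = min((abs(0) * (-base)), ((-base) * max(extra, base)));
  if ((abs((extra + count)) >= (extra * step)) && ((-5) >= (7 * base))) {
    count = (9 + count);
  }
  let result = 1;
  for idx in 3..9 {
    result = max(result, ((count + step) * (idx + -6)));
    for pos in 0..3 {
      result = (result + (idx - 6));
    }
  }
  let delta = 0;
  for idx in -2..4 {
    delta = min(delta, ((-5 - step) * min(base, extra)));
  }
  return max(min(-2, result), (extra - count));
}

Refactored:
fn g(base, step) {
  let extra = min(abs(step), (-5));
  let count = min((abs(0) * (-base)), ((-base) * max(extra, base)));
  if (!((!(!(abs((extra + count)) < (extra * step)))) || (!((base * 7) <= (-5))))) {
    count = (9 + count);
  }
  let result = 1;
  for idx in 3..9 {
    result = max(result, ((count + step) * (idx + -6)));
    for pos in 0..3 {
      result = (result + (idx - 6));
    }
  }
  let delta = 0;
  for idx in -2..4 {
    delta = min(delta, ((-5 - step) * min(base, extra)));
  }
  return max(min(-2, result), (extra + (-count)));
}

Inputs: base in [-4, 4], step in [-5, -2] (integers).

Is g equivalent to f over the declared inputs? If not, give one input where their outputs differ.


Behavior is preserved: although arithmetic usage differs; and comparison usage differs; and boolean connective usage differs, the outputs never diverge.
As a probe, take base=1, step=-5: f runs extra := -5 | count := -1 | ((abs((extra + count)) >= (extra * step)) && ((-5) >= (7 * base))): false | result := 1 | iter idx=3: | result := 18 | iter pos=0: | result := 15 | iter pos=1: | result := 12 | iter pos=2: | result := 9 | iter idx=4: | result := 12 | iter pos=0: | result := 10 | iter pos=1: | result := 8 | iter pos=2: | result := 6 | iter idx=5: | result := 6 | iter pos=0: | result := 5 | iter pos=1: | result := 4 | iter pos=2: | result := 3 | iter idx=6: | result := 3 | iter pos=0: | result := 3 | iter pos=1: | result := 3 | iter pos=2: | result := 3 | iter idx=7: | result := 3 | iter pos=0: | result := 4 | iter pos=1: | result := 5 | iter pos=2: | result := 6 | iter idx=8: | result := 6 | iter pos=0: | result := 8 | iter pos=1: | result := 10 | iter pos=2: | result := 12 | delta := 0 | iter idx=-2: | delta := 0 | iter idx=-1: | delta := 0 | iter idx=0: | delta := 0 | iter idx=1: | delta := 0 | iter idx=2: | delta := 0 | iter idx=3: | delta := 0 | result -2; g runs extra := -5 | count := -1 | (!((!(!(abs((extra + count)) < (extra * step)))) || (!((base * 7) <= (-5))))): false | result := 1 | iter idx=3: | result := 18 | iter pos=0: | result := 15 | iter pos=1: | result := 12 | iter pos=2: | result := 9 | iter idx=4: | result := 12 | iter pos=0: | result := 10 | iter pos=1: | result := 8 | iter pos=2: | result := 6 | iter idx=5: | result := 6 | iter pos=0: | result := 5 | iter pos=1: | result := 4 | iter pos=2: | result := 3 | iter idx=6: | result := 3 | iter pos=0: | result := 3 | iter pos=1: | result := 3 | iter pos=2: | result := 3 | iter idx=7: | result := 3 | iter pos=0: | result := 4 | iter pos=1: | result := 5 | iter pos=2: | result := 6 | iter idx=8: | result := 6 | iter pos=0: | result := 8 | iter pos=1: | result := 10 | iter pos=2: | result := 12 | delta := 0 | iter idx=-2: | delta := 0 | iter idx=-1: | delta := 0 | iter idx=0: | delta := 0 | iter idx=1: | delta := 0 | iter idx=2: | delta := 0 | iter idx=3: | delta := 0 | result -2; both end at -2.
Checked all 36 inputs in the declared domain: the outputs agree on every one.
verdict: equivalent


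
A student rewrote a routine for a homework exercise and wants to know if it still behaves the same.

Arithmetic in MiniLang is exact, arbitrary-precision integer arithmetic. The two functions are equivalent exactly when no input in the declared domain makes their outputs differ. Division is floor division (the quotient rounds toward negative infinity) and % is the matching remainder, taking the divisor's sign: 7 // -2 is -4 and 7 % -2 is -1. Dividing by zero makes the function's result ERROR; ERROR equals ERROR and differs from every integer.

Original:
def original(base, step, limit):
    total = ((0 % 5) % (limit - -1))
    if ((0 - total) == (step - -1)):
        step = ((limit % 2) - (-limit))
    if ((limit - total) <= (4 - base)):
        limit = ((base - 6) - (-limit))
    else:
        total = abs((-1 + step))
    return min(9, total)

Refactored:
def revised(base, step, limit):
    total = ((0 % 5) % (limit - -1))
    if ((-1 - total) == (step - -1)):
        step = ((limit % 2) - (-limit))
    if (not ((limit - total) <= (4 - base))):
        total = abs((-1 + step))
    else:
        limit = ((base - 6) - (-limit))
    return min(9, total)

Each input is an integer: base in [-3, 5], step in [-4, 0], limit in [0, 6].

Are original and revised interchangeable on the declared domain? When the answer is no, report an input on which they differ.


On input base=-1, step=-2, limit=6, original returns 3 while revised returns 5.
verdict: not equivalent; witness: base=-1, step=-2, limit=6


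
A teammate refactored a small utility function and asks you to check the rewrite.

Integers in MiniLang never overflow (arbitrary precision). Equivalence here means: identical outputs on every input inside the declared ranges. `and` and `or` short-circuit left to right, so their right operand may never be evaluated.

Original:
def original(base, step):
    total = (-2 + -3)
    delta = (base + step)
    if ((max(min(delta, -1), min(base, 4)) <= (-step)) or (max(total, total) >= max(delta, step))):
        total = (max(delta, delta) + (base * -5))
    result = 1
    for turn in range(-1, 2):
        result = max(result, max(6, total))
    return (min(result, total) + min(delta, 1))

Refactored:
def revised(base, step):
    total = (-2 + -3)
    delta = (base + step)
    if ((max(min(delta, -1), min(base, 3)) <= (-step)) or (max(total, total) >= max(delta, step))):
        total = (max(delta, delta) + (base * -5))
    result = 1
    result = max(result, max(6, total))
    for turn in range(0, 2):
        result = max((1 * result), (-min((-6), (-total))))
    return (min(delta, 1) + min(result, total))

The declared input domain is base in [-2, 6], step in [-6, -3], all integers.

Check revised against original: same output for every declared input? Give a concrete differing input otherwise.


These are not equivalent — on base=4, step=-3 the outputs split (-4 vs -18).
original: total = -5; delta = 1; ((max(min(delta, -1), min(base, 4)) <= (-step)) or (max(total, total) >= max(delta, step))) -> false; result = 1; [turn=-1]; result = 6; [turn=0]; result = 6; [turn=1]; result = 6; return -4
revised: total = -5; delta = 1; ((max(min(delta, -1), min(base, 3)) <= (-step)) or (max(total, total) >= max(delta, step))) -> true; total = -19; result = 1; result = 6; [turn=0]; result = 6; [turn=1]; result = 6; return -18
verdict: not equivalent; witness: base=4, step=-3


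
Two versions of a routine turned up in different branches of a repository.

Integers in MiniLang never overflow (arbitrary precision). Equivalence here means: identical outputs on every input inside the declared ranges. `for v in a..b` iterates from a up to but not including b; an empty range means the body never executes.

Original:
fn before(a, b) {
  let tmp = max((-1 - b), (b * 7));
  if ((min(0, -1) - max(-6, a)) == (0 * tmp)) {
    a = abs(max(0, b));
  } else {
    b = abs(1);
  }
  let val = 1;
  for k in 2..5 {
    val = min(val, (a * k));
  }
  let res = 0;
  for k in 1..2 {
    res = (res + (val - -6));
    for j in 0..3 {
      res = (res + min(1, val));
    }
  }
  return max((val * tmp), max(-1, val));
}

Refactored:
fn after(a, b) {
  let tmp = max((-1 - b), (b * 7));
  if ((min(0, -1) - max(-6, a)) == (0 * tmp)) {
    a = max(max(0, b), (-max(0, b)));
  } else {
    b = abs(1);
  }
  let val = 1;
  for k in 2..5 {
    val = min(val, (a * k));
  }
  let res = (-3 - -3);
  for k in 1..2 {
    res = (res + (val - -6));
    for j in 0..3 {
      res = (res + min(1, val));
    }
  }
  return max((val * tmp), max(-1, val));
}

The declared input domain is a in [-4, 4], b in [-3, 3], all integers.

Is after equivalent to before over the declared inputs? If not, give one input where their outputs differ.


Reading the diff, among the changes: constant usage differs, min/max/abs usage differs, arithmetic usage differs.
Spot check at a=2, b=0 — before: tmp becomes 0; next ((min(0, -1) - max(-6, a)) == (0 * tmp)) evaluates to false; next b becomes 1; next val becomes 1; next at k=2:; next val becomes 1; next at k=3:; next val becomes 1; next at k=4:; next val becomes 1; next res becomes 0; next at k=1:; next res becomes 7; next at j=0:; next res becomes 8; next at j=1:; next res becomes 9; next at j=2:; next res becomes 10; next final value 1. after: tmp becomes 0; next ((min(0, -1) - max(-6, a)) == (0 * tmp)) evaluates to false; next b becomes 1; next val becomes 1; next at k=2:; next val becomes 1; next at k=3:; next val becomes 1; next at k=4:; next val becomes 1; next res becomes 0; next at k=1:; next res becomes 7; next at j=0:; next res becomes 8; next at j=1:; next res becomes 9; next at j=2:; next res becomes 10; next final value 1. Both give 1.
Checked all 63 inputs in the declared domain: the outputs agree on every one.
verdict: equivalent


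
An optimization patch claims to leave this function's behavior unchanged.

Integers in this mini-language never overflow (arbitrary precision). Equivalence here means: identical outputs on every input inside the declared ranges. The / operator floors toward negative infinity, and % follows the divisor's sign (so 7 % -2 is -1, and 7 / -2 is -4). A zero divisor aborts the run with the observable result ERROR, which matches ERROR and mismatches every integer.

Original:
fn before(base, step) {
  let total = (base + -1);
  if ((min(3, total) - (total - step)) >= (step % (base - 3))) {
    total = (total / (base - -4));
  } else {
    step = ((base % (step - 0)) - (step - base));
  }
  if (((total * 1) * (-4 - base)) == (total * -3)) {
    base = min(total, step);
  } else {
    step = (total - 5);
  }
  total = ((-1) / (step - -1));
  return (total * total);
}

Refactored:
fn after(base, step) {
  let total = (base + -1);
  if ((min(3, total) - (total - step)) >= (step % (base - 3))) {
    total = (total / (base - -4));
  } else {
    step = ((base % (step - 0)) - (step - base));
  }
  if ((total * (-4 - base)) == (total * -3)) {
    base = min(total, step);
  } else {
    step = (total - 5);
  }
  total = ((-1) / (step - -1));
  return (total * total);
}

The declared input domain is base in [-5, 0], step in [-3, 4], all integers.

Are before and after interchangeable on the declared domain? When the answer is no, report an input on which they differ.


Equivalent — the differences include arithmetic usage differs; constant usage differs, yet no declared input distinguishes the two.
As a probe, take base=0, step=3: before runs total := -1 | ((min(3, total) - (total - step)) >= (step % (base - 3))): true | total := -1 | (((total * 1) * (-4 - base)) == (total * -3)): false | step := -6 | total := 0 | result 0; after runs total := -1 | ((min(3, total) - (total - step)) >= (step % (base - 3))): true | total := -1 | ((total * (-4 - base)) == (total * -3)): false | step := -6 | total := 0 | result 0; both end at 0.
Every one of the 48 inputs gives matching results.
verdict: equivalent


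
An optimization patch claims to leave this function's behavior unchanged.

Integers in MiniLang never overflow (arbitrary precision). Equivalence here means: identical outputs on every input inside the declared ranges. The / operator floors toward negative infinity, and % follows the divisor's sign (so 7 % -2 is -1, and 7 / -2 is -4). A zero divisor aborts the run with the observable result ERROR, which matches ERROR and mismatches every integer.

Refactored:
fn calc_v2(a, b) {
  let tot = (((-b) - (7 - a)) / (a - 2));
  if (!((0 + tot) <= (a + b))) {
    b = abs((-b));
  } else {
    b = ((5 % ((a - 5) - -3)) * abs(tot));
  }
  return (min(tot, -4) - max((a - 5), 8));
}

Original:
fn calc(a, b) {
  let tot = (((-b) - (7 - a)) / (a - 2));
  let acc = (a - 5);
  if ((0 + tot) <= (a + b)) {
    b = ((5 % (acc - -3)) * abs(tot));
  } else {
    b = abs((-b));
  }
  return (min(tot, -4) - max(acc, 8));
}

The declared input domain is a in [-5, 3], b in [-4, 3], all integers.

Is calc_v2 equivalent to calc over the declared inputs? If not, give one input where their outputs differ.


Equivalent — the differences include constant usage differs; arithmetic usage differs; boolean connective usage differs; local variable names differ; statement counts differ, yet no declared input distinguishes the two.
As a probe, take a=1, b=-1: calc runs tot = 5; acc = -4; ((0 + tot) <= (a + b)) -> false; b = 1; return -12; calc_v2 runs tot = 5; (!((0 + tot) <= (a + b))) -> true; b = 1; return -12; both end at -12.
Checked all 72 inputs in the declared domain: the outputs agree on every one.
verdict: equivalent


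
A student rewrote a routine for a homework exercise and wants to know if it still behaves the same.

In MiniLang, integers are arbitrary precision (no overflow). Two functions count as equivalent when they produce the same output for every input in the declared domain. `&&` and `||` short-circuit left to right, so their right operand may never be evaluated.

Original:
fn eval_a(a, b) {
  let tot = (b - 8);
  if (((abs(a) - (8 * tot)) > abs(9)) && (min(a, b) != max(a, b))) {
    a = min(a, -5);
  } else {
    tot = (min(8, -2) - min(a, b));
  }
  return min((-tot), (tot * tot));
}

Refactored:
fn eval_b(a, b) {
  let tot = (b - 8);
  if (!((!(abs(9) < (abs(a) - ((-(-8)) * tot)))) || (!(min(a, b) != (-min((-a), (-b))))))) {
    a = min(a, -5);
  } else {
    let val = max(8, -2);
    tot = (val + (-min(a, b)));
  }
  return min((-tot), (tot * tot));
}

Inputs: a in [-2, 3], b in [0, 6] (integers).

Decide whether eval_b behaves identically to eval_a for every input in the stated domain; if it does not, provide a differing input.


These are not equivalent — on a=0, b=0 the outputs split (2 vs -8).
eval_a: tot = -8; (((abs(a) - (8 * tot)) > abs(9)) && (min(a, b) != max(a, b))) -> false; tot = -2; return 2
eval_b: tot = -8; (!((!(abs(9) < (abs(a) - ((-(-8)) * tot)))) || (!(min(a, b) != (-min((-a), (-b))))))) -> false; val = 8; tot = 8; return -8
verdict: not equivalent; witness: a=0, b=0


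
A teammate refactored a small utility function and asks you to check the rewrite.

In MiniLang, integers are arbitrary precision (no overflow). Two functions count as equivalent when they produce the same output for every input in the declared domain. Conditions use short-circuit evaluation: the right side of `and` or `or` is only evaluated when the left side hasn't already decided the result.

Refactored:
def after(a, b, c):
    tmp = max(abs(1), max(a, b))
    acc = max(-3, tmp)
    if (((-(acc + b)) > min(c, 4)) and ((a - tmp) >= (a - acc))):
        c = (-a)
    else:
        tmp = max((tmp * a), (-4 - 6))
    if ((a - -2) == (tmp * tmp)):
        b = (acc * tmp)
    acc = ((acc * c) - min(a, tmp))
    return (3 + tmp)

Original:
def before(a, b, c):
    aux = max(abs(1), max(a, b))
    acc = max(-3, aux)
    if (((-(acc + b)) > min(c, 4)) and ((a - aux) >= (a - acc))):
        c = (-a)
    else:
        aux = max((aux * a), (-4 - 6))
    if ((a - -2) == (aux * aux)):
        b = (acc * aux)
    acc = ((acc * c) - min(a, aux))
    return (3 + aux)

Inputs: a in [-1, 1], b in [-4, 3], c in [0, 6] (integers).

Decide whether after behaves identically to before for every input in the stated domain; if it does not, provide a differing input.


Equivalent — the differences include local variable names differ, yet no declared input distinguishes the two.
One worked example (a=-1, b=0, c=2) — before: aux=1, then acc=1, then (((-(acc + b)) > min(c, 4)) and ((a - aux) >= (a - acc))) is false, then aux=-1, then ((a - -2) == (aux * aux)) is true, then b=-1, then acc=3, then returns 2; after: tmp=1, then acc=1, then (((-(acc + b)) > min(c, 4)) and ((a - tmp) >= (a - acc))) is false, then tmp=-1, then ((a - -2) == (tmp * tmp)) is true, then b=-1, then acc=3, then returns 2; agreement on 2.
Every one of the 168 inputs gives matching results.
verdict: equivalent


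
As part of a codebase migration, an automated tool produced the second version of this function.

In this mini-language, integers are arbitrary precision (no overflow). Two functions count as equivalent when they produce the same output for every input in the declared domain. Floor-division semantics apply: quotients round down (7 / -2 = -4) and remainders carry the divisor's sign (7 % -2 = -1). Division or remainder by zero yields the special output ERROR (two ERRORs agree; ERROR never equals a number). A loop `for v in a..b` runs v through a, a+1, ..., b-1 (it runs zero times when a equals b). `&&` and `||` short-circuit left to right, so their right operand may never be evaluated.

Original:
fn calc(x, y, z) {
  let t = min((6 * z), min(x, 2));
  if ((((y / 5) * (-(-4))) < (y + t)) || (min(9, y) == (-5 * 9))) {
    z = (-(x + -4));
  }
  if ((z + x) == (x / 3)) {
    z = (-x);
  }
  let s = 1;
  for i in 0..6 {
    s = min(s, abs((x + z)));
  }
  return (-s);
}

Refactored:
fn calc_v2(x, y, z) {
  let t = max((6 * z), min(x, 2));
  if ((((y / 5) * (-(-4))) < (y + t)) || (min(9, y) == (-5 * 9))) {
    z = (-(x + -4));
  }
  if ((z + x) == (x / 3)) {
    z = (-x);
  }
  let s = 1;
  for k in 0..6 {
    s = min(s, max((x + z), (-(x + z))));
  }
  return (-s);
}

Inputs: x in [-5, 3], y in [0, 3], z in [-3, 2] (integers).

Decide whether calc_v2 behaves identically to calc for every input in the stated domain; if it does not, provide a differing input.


x=-4, y=0, z=2 yields 0 from calc but -1 from calc_v2.
verdict: not equivalent; witness: x=-4, y=0, z=2


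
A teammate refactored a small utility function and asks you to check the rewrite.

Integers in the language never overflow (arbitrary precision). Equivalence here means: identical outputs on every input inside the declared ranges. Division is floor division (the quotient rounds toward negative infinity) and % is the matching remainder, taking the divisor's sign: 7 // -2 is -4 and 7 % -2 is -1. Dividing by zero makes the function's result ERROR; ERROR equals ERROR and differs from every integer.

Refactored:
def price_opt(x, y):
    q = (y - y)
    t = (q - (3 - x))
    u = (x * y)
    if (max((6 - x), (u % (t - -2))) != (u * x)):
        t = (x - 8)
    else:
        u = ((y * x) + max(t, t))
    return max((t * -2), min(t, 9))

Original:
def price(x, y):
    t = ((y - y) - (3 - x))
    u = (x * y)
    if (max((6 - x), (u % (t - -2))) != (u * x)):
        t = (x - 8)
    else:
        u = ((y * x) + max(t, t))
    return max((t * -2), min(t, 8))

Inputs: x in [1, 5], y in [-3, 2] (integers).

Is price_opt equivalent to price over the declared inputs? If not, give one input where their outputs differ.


The edit looks behavioral (`8` became `9`), but over these ranges it never changes the outcome; all 30 inputs agree.
verdict: equivalent


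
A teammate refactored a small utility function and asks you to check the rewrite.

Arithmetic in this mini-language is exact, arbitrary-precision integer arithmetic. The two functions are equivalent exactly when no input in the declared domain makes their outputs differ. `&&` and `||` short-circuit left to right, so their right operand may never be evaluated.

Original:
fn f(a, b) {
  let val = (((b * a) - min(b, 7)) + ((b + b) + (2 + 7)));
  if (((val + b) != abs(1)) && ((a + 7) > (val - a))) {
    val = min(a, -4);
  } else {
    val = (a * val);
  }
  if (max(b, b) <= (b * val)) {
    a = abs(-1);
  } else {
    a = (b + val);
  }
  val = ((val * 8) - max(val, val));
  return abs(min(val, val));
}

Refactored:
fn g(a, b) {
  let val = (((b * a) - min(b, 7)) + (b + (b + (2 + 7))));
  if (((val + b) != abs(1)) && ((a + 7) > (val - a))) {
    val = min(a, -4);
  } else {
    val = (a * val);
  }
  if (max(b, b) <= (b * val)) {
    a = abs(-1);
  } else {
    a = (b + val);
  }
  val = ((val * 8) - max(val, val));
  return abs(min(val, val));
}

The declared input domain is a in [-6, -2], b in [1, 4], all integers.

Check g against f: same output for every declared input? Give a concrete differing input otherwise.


The two are interchangeable: same computation, different form, and every declared input agrees.
As a probe, take a=-4, b=1: f runs val becomes 6; next (((val + b) != abs(1)) && ((a + 7) > (val - a))) evaluates to false; next val becomes -24; next (max(b, b) <= (b * val)) evaluates to false; next a becomes -23; next val becomes -168; next final value 168; g runs val becomes 6; next (((val + b) != abs(1)) && ((a + 7) > (val - a))) evaluates to false; next val becomes -24; next (max(b, b) <= (b * val)) evaluates to false; next a becomes -23; next val becomes -168; next final value 168; both end at 168.
Checked all 20 inputs in the declared domain: the outputs agree on every one.
verdict: equivalent


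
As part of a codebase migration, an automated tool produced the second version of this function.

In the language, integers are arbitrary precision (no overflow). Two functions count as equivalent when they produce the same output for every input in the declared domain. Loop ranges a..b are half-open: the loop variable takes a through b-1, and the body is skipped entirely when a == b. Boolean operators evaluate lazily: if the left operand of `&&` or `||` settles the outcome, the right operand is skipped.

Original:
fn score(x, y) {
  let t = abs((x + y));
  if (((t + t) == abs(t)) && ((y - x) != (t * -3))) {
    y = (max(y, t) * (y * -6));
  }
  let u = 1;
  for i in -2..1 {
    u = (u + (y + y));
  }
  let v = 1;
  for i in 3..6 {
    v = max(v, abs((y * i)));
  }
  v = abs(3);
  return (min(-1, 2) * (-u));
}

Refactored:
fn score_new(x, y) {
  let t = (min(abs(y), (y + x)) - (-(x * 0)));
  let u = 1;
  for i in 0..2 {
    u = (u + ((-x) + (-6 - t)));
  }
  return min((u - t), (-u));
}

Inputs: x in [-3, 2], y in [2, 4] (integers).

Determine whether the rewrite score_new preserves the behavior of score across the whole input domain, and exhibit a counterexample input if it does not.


The rewrite breaks on x=-3, y=2, where the results are 13 and -2.
score: t becomes 1; next (((t + t) == abs(t)) && ((y - x) != (t * -3))) evaluates to false; next u becomes 1; next at i=-2:; next u becomes 5; next at i=-1:; next u becomes 9; next at i=0:; next u becomes 13; next v becomes 1; next at i=3:; next v becomes 6; next at i=4:; next v becomes 8; next at i=5:; next v becomes 10; next v becomes 3; next final value 13
score_new: t becomes -1; next u becomes 1; next at i=0:; next u becomes -1; next at i=1:; next u becomes -3; next final value -2
verdict: not equivalent; witness: x=-3, y=2
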